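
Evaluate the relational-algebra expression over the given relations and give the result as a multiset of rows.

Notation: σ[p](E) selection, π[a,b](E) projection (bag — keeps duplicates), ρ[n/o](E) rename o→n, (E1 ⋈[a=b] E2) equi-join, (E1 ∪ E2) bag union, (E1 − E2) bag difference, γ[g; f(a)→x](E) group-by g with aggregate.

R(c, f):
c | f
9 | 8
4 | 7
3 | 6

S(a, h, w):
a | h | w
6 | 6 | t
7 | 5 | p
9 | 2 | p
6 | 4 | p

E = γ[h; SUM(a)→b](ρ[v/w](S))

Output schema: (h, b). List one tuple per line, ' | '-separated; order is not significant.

Subexpression sizes:
  S → 4
  ρ[v/w](S) → 4
  γ[h; SUM(a)→b](ρ[v/w](S)) → 4

== RESULT ==
h | b
2 | 9
4 | 6
5 | 7
6 | 6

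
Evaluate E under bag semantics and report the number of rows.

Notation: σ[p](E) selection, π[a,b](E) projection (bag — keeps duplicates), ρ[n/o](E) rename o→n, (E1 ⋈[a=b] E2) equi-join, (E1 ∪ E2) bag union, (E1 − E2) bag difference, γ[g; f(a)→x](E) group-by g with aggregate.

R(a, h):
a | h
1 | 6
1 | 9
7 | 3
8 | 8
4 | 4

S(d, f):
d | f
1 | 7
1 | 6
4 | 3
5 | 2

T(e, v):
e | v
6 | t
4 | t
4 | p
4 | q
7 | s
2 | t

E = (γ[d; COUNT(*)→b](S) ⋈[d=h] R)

Row counts bottom-up:
  S → 4
  γ[d; COUNT(*)→b](S) → 3
  R → 5
  (γ[d; COUNT(*)→b](S) ⋈[d=h] R) → 1

|E| = 1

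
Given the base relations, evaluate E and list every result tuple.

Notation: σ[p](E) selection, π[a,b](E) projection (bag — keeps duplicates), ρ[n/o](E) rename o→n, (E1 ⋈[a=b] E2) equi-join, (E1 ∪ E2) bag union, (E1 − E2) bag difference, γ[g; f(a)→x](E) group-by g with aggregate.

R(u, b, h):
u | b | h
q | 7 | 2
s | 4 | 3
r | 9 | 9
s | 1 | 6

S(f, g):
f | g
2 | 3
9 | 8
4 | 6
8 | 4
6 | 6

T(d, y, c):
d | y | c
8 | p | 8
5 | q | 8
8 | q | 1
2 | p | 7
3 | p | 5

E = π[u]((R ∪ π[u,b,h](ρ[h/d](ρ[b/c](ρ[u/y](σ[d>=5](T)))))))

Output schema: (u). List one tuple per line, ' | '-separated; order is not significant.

Stepwise |·|:
  R → 4
  T → 5
  σ[d>=5](T) → 3
  ρ[u/y](σ[d>=5](T)) → 3
  ρ[b/c](ρ[u/y](σ[d>=5](T))) → 3
  ρ[h/d](ρ[b/c](ρ[u/y](σ[d>=5](T)))) → 3
  π[u,b,h](ρ[h/d](ρ[b/c](ρ[u/y](σ[d>=5](T))))) → 3
  (R ∪ π[u,b,h](ρ[h/d](ρ[b/c](ρ[u/y](σ[d>=5](T)))))) → 7
  π[u]((R ∪ π[u,b,h](ρ[h/d](ρ[b/c](ρ[u/y](σ[d>=5](T))))))) → 7

== RESULT ==
u
p
q
q
q
r
s
s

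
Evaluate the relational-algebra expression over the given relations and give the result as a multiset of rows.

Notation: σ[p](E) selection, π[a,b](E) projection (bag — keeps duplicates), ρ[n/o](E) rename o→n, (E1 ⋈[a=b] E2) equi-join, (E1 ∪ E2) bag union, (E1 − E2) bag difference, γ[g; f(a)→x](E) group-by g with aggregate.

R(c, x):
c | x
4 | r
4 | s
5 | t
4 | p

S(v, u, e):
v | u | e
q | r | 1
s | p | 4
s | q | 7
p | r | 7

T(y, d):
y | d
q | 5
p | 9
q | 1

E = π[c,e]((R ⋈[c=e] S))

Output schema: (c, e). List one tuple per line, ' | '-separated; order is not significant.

Stepwise |·|:
  R → 4
  S → 4
  (R ⋈[c=e] S) → 3
  π[c,e]((R ⋈[c=e] S)) → 3

== RESULT ==
c | e
4 | 4
4 | 4
4 | 4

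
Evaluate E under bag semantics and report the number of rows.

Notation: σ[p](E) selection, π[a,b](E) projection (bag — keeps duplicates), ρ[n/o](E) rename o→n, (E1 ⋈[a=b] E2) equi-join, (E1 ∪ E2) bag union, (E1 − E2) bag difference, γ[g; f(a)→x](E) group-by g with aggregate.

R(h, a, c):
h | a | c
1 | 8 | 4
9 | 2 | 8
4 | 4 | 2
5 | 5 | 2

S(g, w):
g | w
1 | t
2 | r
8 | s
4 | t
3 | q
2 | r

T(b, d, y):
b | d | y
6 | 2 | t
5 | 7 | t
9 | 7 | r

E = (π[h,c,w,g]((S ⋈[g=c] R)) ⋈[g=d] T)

Subexpression sizes:
  S → 6
  R → 4
  (S ⋈[g=c] R) → 6
  π[h,c,w,g]((S ⋈[g=c] R)) → 6
  T → 3
  (π[h,c,w,g]((S ⋈[g=c] R)) ⋈[g=d] T) → 4

|E| = 4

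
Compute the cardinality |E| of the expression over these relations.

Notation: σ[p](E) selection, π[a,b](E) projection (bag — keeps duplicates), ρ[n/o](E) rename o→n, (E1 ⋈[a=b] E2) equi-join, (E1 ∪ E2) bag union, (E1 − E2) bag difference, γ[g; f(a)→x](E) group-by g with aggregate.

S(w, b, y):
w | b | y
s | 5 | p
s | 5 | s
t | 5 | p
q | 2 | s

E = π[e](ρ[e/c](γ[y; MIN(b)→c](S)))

Subexpression sizes:
  S → 4
  γ[y; MIN(b)→c](S) → 2
  ρ[e/c](γ[y; MIN(b)→c](S)) → 2
  π[e](ρ[e/c](γ[y; MIN(b)→c](S))) → 2

|E| = 2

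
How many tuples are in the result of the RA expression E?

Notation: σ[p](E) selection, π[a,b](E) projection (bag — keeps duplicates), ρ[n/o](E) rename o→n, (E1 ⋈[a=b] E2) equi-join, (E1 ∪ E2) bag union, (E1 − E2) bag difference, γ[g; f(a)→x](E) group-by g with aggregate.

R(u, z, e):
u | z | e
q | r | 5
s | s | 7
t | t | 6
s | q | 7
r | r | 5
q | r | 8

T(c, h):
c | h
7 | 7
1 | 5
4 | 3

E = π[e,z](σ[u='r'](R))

Row counts bottom-up:
  R → 6
  σ[u='r'](R) → 1
  π[e,z](σ[u='r'](R)) → 1

|E| = 1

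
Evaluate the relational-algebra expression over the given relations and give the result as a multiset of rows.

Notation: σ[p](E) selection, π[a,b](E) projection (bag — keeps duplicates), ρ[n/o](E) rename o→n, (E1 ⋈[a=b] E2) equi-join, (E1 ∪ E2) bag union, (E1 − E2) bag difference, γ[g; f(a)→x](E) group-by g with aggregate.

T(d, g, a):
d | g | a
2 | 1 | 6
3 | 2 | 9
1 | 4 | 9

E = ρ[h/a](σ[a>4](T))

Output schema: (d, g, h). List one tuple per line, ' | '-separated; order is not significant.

Subexpression sizes:
  T → 3
  σ[a>4](T) → 3
  ρ[h/a](σ[a>4](T)) → 3

== RESULT ==
d | g | h
1 | 4 | 9
2 | 1 | 6
3 | 2 | 9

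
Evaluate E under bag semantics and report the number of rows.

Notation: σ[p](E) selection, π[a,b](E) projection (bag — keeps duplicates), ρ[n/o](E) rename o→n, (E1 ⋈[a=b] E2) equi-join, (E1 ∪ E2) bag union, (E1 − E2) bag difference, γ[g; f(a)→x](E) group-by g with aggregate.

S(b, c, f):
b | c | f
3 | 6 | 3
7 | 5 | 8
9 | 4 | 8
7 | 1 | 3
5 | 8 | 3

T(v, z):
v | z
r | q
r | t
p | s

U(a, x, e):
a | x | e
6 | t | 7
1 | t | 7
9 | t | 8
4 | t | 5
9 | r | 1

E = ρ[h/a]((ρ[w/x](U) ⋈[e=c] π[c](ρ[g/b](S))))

Row counts bottom-up:
  U → 5
  ρ[w/x](U) → 5
  S → 5
  ρ[g/b](S) → 5
  π[c](ρ[g/b](S)) → 5
  (ρ[w/x](U) ⋈[e=c] π[c](ρ[g/b](S))) → 3
  ρ[h/a]((ρ[w/x](U) ⋈[e=c] π[c](ρ[g/b](S)))) → 3

|E| = 3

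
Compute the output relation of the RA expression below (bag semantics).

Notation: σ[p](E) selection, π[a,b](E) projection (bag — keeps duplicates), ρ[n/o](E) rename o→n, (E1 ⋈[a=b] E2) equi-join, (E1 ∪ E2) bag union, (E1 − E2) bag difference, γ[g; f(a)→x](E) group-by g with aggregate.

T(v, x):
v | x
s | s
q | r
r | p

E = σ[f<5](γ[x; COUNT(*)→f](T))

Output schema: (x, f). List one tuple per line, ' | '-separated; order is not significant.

Row counts bottom-up:
  T → 3
  γ[x; COUNT(*)→f](T) → 3
  σ[f<5](γ[x; COUNT(*)→f](T)) → 3

== RESULT ==
x | f
p | 1
r | 1
s | 1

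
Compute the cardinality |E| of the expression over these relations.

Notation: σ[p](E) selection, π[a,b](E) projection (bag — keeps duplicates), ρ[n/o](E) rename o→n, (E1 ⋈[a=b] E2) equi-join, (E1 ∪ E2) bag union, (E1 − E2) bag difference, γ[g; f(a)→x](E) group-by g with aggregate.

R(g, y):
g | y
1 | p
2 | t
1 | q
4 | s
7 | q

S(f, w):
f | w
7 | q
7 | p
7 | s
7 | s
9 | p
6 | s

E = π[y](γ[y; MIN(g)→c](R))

Row counts bottom-up:
  R → 5
  γ[y; MIN(g)→c](R) → 4
  π[y](γ[y; MIN(g)→c](R)) → 4

|E| = 4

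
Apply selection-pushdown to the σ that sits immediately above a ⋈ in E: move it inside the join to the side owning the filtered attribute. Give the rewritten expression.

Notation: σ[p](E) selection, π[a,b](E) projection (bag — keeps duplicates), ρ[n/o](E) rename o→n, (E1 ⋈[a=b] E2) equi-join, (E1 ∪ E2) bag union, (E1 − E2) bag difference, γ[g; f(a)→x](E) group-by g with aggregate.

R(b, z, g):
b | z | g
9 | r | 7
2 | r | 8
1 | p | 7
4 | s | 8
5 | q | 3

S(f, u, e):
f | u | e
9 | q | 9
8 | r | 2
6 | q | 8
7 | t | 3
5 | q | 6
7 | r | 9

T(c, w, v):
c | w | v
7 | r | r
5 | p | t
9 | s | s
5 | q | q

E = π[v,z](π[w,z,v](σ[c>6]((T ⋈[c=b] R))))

σ filters on c, owned by the left side.
E' = π[v,z](π[w,z,v]((σ[c>6](T) ⋈[c=b] R)))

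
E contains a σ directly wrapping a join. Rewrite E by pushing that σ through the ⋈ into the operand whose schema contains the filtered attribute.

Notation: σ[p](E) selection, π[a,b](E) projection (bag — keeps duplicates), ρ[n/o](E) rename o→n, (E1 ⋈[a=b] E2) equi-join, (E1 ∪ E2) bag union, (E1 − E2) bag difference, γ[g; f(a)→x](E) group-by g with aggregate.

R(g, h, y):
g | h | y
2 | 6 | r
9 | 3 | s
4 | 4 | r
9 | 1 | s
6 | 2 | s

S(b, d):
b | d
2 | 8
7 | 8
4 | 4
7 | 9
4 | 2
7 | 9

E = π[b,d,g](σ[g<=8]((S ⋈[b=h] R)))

σ filters on g, owned by the right side.
E' = π[b,d,g]((S ⋈[b=h] σ[g<=8](R)))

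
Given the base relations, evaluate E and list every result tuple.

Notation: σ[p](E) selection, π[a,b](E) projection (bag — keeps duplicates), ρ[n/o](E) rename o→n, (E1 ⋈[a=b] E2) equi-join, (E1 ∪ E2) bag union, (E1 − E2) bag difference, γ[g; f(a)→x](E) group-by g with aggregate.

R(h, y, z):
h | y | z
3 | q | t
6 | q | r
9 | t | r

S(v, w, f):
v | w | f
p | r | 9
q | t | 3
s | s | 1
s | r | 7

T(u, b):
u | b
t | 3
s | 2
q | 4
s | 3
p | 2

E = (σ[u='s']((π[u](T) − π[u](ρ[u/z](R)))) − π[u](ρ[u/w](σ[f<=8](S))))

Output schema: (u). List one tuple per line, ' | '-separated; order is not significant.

Per-node cardinality:
  T → 5
  π[u](T) → 5
  R → 3
  ρ[u/z](R) → 3
  π[u](ρ[u/z](R)) → 3
  (π[u](T) − π[u](ρ[u/z](R))) → 4
  σ[u='s']((π[u](T) − π[u](ρ[u/z](R)))) → 2
  S → 4
  σ[f<=8](S) → 3
  ρ[u/w](σ[f<=8](S)) → 3
  π[u](ρ[u/w](σ[f<=8](S))) → 3
  (σ[u='s']((π[u](T) − π[u](ρ[u/z](R)))) − π[u](ρ[u/w](σ[f<=8](S)))) → 1

== RESULT ==
u
s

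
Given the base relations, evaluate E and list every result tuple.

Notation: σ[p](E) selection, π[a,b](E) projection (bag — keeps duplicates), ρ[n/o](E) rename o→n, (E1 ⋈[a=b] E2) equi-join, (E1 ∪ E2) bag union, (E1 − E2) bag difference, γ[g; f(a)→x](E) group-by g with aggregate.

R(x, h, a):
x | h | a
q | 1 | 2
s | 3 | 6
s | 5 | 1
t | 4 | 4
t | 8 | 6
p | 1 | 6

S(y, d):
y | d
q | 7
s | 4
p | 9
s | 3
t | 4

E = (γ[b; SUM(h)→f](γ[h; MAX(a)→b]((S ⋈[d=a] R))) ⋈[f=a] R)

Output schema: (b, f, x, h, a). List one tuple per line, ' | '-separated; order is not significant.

Row counts bottom-up:
  S → 5
  R → 6
  (S ⋈[d=a] R) → 2
  γ[h; MAX(a)→b]((S ⋈[d=a] R)) → 1
  γ[b; SUM(h)→f](γ[h; MAX(a)→b]((S ⋈[d=a] R))) → 1
  R → 6
  (γ[b; SUM(h)→f](γ[h; MAX(a)→b]((S ⋈[d=a] R))) ⋈[f=a] R) → 1

== RESULT ==
b | f | x | h | a
4 | 4 | t | 4 | 4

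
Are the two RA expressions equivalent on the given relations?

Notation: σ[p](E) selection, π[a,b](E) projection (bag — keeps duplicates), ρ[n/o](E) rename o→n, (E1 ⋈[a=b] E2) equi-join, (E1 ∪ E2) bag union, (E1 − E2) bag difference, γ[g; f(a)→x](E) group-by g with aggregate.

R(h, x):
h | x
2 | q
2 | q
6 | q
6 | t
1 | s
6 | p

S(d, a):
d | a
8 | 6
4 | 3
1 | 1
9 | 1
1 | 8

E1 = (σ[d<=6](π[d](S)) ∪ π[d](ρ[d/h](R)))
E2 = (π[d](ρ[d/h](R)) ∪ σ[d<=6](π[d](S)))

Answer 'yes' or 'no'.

E1 stepwise |·|:
  S → 5
  π[d](S) → 5
  σ[d<=6](π[d](S)) → 3
  R → 6
  ρ[d/h](R) → 6
  π[d](ρ[d/h](R)) → 6
  (σ[d<=6](π[d](S)) ∪ π[d](ρ[d/h](R))) → 9
E2 stepwise |·|:
  R → 6
  ρ[d/h](R) → 6
  π[d](ρ[d/h](R)) → 6
  S → 5
  π[d](S) → 5
  σ[d<=6](π[d](S)) → 3
  (π[d](ρ[d/h](R)) ∪ σ[d<=6](π[d](S))) → 9

E1 and E2 produce the same multiset:
d
1
1
1
2
2
4
6
6
6

yes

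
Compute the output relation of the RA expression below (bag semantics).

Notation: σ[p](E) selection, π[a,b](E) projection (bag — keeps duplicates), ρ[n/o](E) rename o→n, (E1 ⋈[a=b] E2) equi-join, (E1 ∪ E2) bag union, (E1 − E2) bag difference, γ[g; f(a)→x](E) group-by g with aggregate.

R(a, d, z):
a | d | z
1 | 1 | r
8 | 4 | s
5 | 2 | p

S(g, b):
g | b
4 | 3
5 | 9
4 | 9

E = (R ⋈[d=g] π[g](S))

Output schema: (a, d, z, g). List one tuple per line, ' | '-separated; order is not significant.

Subexpression sizes:
  R → 3
  S → 3
  π[g](S) → 3
  (R ⋈[d=g] π[g](S)) → 2

== RESULT ==
a | d | z | g
8 | 4 | s | 4
8 | 4 | s | 4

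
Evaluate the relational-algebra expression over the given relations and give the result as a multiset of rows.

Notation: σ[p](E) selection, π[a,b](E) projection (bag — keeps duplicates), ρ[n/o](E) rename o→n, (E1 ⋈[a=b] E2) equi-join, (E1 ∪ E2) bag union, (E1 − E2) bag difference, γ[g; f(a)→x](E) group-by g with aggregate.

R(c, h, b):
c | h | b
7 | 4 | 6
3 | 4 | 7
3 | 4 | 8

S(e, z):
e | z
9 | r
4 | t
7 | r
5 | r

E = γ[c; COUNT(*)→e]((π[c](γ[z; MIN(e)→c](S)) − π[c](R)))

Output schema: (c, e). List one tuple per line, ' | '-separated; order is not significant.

Per-node cardinality:
  S → 4
  γ[z; MIN(e)→c](S) → 2
  π[c](γ[z; MIN(e)→c](S)) → 2
  R → 3
  π[c](R) → 3
  (π[c](γ[z; MIN(e)→c](S)) − π[c](R)) → 2
  γ[c; COUNT(*)→e]((π[c](γ[z; MIN(e)→c](S)) − π[c](R))) → 2

== RESULT ==
c | e
4 | 1
5 | 1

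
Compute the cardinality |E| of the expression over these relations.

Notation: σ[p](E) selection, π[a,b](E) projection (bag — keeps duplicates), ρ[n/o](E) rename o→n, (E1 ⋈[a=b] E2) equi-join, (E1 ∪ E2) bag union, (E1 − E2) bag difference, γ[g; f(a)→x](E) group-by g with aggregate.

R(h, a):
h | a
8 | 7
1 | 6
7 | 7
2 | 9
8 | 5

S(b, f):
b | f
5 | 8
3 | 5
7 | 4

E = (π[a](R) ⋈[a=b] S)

Row counts bottom-up:
  R → 5
  π[a](R) → 5
  S → 3
  (π[a](R) ⋈[a=b] S) → 3

|E| = 3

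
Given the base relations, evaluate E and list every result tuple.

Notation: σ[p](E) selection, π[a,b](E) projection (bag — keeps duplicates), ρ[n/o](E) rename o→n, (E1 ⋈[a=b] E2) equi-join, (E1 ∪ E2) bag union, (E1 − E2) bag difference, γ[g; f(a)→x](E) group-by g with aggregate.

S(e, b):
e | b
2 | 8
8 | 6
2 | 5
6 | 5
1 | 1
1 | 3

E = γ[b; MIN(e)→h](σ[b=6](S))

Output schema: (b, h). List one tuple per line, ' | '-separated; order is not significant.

Stepwise |·|:
  S → 6
  σ[b=6](S) → 1
  γ[b; MIN(e)→h](σ[b=6](S)) → 1

== RESULT ==
b | h
6 | 8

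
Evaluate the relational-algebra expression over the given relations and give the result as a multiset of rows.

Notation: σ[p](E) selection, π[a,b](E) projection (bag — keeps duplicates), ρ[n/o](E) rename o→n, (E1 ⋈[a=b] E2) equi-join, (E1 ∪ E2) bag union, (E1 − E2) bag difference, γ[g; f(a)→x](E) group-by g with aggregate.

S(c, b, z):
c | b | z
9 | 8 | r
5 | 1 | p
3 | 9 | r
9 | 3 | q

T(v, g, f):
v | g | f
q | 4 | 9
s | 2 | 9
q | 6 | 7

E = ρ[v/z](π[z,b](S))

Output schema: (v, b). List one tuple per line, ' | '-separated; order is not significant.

Stepwise |·|:
  S → 4
  π[z,b](S) → 4
  ρ[v/z](π[z,b](S)) → 4

== RESULT ==
v | b
p | 1
q | 3
r | 8
r | 9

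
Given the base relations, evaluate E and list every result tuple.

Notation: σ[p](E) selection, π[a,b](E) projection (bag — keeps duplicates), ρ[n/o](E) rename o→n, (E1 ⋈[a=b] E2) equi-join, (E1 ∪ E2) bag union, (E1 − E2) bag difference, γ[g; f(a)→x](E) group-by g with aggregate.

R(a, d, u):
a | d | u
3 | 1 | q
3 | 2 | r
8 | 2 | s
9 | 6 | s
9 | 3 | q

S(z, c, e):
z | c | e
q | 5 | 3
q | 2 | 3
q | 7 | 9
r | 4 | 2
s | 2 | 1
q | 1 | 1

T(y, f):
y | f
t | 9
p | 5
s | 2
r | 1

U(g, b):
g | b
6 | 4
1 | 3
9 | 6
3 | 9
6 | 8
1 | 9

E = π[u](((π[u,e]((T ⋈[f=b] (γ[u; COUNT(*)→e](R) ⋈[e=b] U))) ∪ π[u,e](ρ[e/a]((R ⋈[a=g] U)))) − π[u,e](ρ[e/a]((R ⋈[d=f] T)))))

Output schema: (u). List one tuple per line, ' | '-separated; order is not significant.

Stepwise |·|:
  T → 4
  R → 5
  γ[u; COUNT(*)→e](R) → 3
  U → 6
  (γ[u; COUNT(*)→e](R) ⋈[e=b] U) → 0
  (T ⋈[f=b] (γ[u; COUNT(*)→e](R) ⋈[e=b] U)) → 0
  π[u,e]((T ⋈[f=b] (γ[u; COUNT(*)→e](R) ⋈[e=b] U))) → 0
  R → 5
  U → 6
  (R ⋈[a=g] U) → 4
  ρ[e/a]((R ⋈[a=g] U)) → 4
  π[u,e](ρ[e/a]((R ⋈[a=g] U))) → 4
  (π[u,e]((T ⋈[f=b] (γ[u; COUNT(*)→e](R) ⋈[e=b] U))) ∪ π[u,e](ρ[e/a]((R ⋈[a=g] U)))) → 4
  R → 5
  T → 4
  (R ⋈[d=f] T) → 3
  ρ[e/a]((R ⋈[d=f] T)) → 3
  π[u,e](ρ[e/a]((R ⋈[d=f] T))) → 3
  ((π[u,e]((T ⋈[f=b] (γ[u; COUNT(*)→e](R) ⋈[e=b] U))) ∪ π[u,e](ρ[e/a]((R ⋈[a=g] U)))) − π[u,e](ρ[e/a]((R ⋈[d=f] T)))) → 2
  π[u](((π[u,e]((T ⋈[f=b] (γ[u; COUNT(*)→e](R) ⋈[e=b] U))) ∪ π[u,e](ρ[e/a]((R ⋈[a=g] U)))) − π[u,e](ρ[e/a]((R ⋈[d=f] T))))) → 2

== RESULT ==
u
q
s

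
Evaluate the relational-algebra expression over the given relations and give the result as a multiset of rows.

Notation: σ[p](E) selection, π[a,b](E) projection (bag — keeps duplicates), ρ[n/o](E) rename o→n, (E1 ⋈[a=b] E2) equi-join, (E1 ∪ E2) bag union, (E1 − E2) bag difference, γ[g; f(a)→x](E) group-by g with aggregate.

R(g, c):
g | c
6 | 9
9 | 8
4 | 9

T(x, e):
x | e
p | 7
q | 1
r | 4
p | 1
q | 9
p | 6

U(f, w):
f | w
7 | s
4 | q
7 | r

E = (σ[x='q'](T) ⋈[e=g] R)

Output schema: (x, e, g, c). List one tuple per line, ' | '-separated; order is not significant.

Row counts bottom-up:
  T → 6
  σ[x='q'](T) → 2
  R → 3
  (σ[x='q'](T) ⋈[e=g] R) → 1

== RESULT ==
x | e | g | c
q | 9 | 9 | 8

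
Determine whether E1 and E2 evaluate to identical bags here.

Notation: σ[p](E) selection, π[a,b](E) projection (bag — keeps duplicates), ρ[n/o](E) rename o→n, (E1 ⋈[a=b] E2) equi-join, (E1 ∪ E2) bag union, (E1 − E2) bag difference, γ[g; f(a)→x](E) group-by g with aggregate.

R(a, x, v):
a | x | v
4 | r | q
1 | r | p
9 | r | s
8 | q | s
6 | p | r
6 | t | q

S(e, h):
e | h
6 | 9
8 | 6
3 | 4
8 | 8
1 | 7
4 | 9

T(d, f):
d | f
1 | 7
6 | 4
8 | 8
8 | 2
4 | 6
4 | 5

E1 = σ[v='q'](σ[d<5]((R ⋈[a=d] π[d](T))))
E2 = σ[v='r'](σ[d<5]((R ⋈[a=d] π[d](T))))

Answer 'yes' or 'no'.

E1 subexpression sizes:
  R → 6
  T → 6
  π[d](T) → 6
  (R ⋈[a=d] π[d](T)) → 7
  σ[d<5]((R ⋈[a=d] π[d](T))) → 3
  σ[v='q'](σ[d<5]((R ⋈[a=d] π[d](T)))) → 2
E2 subexpression sizes:
  R → 6
  T → 6
  π[d](T) → 6
  (R ⋈[a=d] π[d](T)) → 7
  σ[d<5]((R ⋈[a=d] π[d](T))) → 3
  σ[v='r'](σ[d<5]((R ⋈[a=d] π[d](T)))) → 0

E1 result:
a | x | v | d
4 | r | q | 4
4 | r | q | 4
E2 result:
a | x | v | d
(0 rows)
Witness: (4, 'r', 'q', 4) appears 2× in E1 but 0× in E2.

no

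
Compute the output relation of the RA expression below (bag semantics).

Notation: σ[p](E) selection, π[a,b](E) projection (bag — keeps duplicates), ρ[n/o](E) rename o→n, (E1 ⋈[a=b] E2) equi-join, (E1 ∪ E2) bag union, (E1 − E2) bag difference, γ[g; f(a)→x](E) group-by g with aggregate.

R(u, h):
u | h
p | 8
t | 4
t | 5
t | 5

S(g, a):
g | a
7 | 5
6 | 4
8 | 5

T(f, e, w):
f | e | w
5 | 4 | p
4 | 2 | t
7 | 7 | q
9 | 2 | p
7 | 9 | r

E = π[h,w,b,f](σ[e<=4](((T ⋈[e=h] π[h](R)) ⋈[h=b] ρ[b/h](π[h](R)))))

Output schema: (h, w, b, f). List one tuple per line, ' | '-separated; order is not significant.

Row counts bottom-up:
  T → 5
  R → 4
  π[h](R) → 4
  (T ⋈[e=h] π[h](R)) → 1
  R → 4
  π[h](R) → 4
  ρ[b/h](π[h](R)) → 4
  ((T ⋈[e=h] π[h](R)) ⋈[h=b] ρ[b/h](π[h](R))) → 1
  σ[e<=4](((T ⋈[e=h] π[h](R)) ⋈[h=b] ρ[b/h](π[h](R)))) → 1
  π[h,w,b,f](σ[e<=4](((T ⋈[e=h] π[h](R)) ⋈[h=b] ρ[b/h](π[h](R))))) → 1

== RESULT ==
h | w | b | f
4 | p | 4 | 5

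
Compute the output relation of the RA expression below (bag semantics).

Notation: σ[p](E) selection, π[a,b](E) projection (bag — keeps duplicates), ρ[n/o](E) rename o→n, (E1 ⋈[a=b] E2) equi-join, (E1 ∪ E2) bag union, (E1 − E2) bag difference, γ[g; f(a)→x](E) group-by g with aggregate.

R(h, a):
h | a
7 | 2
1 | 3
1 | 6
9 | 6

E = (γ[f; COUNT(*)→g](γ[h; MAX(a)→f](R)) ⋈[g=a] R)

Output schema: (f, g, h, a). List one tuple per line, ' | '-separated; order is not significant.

Per-node cardinality:
  R → 4
  γ[h; MAX(a)→f](R) → 3
  γ[f; COUNT(*)→g](γ[h; MAX(a)→f](R)) → 2
  R → 4
  (γ[f; COUNT(*)→g](γ[h; MAX(a)→f](R)) ⋈[g=a] R) → 1

== RESULT ==
f | g | h | a
6 | 2 | 7 | 2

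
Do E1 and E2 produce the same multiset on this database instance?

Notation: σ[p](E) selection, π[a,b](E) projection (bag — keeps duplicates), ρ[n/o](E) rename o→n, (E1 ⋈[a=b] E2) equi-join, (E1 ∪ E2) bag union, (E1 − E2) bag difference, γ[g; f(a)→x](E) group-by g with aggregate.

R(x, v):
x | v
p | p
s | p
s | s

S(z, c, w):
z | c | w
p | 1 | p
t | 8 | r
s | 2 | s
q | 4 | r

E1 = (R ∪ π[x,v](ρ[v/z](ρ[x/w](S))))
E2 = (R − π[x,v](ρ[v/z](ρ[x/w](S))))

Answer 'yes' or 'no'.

E1 stepwise |·|:
  R → 3
  S → 4
  ρ[x/w](S) → 4
  ρ[v/z](ρ[x/w](S)) → 4
  π[x,v](ρ[v/z](ρ[x/w](S))) → 4
  (R ∪ π[x,v](ρ[v/z](ρ[x/w](S)))) → 7
E2 stepwise |·|:
  R → 3
  S → 4
  ρ[x/w](S) → 4
  ρ[v/z](ρ[x/w](S)) → 4
  π[x,v](ρ[v/z](ρ[x/w](S))) → 4
  (R − π[x,v](ρ[v/z](ρ[x/w](S)))) → 1

E1 result:
x | v
p | p
p | p
r | q
r | t
s | p
s | s
s | s
E2 result:
x | v
s | p
Witness: ('r', 'q') appears 1× in E1 but 0× in E2.

no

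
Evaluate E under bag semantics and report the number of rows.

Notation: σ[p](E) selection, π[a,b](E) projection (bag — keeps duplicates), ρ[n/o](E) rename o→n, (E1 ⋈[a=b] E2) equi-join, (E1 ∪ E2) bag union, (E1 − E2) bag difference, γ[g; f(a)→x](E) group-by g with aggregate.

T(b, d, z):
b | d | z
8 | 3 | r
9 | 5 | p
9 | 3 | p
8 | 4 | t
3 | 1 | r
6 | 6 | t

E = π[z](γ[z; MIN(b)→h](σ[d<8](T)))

Per-node cardinality:
  T → 6
  σ[d<8](T) → 6
  γ[z; MIN(b)→h](σ[d<8](T)) → 3
  π[z](γ[z; MIN(b)→h](σ[d<8](T))) → 3

|E| = 3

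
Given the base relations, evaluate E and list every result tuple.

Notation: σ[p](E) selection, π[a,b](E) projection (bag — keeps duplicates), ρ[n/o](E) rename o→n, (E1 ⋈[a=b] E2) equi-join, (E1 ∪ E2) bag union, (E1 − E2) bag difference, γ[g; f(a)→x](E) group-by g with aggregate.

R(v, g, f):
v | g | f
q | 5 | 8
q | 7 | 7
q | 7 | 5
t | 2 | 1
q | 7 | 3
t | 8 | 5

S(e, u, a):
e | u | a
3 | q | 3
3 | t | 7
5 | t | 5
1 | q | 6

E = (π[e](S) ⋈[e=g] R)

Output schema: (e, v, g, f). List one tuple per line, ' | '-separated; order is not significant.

Row counts bottom-up:
  S → 4
  π[e](S) → 4
  R → 6
  (π[e](S) ⋈[e=g] R) → 1

== RESULT ==
e | v | g | f
5 | q | 5 | 8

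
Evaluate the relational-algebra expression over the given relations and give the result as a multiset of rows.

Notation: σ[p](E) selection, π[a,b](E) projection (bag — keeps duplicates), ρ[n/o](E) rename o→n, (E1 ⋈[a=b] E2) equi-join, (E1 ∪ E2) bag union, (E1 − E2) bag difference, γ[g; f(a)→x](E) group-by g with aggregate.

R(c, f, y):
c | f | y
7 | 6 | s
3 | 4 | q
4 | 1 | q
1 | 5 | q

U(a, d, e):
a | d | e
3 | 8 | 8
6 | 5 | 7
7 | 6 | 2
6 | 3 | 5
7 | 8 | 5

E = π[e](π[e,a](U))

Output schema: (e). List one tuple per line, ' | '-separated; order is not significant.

Per-node cardinality:
  U → 5
  π[e,a](U) → 5
  π[e](π[e,a](U)) → 5

== RESULT ==
e
2
5
5
7
8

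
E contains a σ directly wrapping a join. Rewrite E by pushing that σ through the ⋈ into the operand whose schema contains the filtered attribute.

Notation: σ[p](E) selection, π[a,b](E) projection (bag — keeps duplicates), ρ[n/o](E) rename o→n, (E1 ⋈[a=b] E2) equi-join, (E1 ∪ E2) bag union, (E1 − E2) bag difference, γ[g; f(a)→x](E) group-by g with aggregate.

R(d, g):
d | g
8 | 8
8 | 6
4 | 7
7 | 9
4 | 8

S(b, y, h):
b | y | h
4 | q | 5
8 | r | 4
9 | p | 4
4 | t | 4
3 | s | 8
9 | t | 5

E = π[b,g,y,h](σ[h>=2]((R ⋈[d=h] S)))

σ filters on h, owned by the right side.
E' = π[b,g,y,h]((R ⋈[d=h] σ[h>=2](S)))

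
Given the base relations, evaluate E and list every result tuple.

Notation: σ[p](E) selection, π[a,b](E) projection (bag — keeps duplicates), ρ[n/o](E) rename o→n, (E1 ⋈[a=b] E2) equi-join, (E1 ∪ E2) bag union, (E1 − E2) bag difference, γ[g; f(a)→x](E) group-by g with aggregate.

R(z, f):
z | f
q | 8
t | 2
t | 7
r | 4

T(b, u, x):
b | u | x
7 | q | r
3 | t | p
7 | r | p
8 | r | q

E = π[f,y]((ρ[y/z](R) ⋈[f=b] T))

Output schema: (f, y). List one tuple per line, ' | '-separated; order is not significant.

Subexpression sizes:
  R → 4
  ρ[y/z](R) → 4
  T → 4
  (ρ[y/z](R) ⋈[f=b] T) → 3
  π[f,y]((ρ[y/z](R) ⋈[f=b] T)) → 3

== RESULT ==
f | y
7 | t
7 | t
8 | q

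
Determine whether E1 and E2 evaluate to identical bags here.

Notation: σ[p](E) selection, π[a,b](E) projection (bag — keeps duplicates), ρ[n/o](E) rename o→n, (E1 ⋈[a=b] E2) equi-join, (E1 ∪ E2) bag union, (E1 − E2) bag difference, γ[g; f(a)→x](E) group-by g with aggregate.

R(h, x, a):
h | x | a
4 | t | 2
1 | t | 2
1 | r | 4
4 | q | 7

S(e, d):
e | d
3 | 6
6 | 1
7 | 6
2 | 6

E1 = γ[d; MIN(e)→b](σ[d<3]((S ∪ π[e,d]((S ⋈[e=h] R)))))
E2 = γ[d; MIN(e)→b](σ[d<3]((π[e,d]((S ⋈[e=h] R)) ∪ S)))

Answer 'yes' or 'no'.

E1 subexpression sizes:
  S → 4
  S → 4
  R → 4
  (S ⋈[e=h] R) → 0
  π[e,d]((S ⋈[e=h] R)) → 0
  (S ∪ π[e,d]((S ⋈[e=h] R))) → 4
  σ[d<3]((S ∪ π[e,d]((S ⋈[e=h] R)))) → 1
  γ[d; MIN(e)→b](σ[d<3]((S ∪ π[e,d]((S ⋈[e=h] R))))) → 1
E2 subexpression sizes:
  S → 4
  R → 4
  (S ⋈[e=h] R) → 0
  π[e,d]((S ⋈[e=h] R)) → 0
  S → 4
  (π[e,d]((S ⋈[e=h] R)) ∪ S) → 4
  σ[d<3]((π[e,d]((S ⋈[e=h] R)) ∪ S)) → 1
  γ[d; MIN(e)→b](σ[d<3]((π[e,d]((S ⋈[e=h] R)) ∪ S))) → 1

E1 and E2 produce the same multiset:
d | b
1 | 6

yes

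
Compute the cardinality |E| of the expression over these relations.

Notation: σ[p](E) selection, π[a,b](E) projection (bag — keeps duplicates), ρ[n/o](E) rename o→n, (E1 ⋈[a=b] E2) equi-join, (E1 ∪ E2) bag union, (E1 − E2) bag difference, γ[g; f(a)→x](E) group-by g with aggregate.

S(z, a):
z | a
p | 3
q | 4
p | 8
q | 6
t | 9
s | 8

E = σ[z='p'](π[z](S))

Subexpression sizes:
  S → 6
  π[z](S) → 6
  σ[z='p'](π[z](S)) → 2

|E| = 2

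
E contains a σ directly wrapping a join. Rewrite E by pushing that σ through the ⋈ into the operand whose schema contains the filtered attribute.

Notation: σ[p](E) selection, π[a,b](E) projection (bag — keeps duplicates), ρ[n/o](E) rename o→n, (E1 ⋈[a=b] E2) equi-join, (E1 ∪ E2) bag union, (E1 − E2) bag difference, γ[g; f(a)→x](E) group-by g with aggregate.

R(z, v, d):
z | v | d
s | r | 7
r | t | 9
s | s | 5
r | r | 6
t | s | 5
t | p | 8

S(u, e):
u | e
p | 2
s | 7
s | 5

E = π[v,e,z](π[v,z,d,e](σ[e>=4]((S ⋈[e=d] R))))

σ filters on e, owned by the left side.
E' = π[v,e,z](π[v,z,d,e]((σ[e>=4](S) ⋈[e=d] R)))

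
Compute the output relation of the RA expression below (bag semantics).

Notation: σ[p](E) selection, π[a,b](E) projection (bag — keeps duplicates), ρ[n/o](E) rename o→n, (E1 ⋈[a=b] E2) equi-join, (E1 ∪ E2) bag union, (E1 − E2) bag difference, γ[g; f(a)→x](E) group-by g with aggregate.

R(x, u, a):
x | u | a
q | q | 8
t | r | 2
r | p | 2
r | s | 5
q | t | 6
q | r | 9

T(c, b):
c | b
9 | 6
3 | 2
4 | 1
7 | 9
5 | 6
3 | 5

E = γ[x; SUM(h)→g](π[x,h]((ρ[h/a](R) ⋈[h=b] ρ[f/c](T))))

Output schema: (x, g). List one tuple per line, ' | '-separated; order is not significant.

Per-node cardinality:
  R → 6
  ρ[h/a](R) → 6
  T → 6
  ρ[f/c](T) → 6
  (ρ[h/a](R) ⋈[h=b] ρ[f/c](T)) → 6
  π[x,h]((ρ[h/a](R) ⋈[h=b] ρ[f/c](T))) → 6
  γ[x; SUM(h)→g](π[x,h]((ρ[h/a](R) ⋈[h=b] ρ[f/c](T)))) → 3

== RESULT ==
x | g
q | 21
r | 7
t | 2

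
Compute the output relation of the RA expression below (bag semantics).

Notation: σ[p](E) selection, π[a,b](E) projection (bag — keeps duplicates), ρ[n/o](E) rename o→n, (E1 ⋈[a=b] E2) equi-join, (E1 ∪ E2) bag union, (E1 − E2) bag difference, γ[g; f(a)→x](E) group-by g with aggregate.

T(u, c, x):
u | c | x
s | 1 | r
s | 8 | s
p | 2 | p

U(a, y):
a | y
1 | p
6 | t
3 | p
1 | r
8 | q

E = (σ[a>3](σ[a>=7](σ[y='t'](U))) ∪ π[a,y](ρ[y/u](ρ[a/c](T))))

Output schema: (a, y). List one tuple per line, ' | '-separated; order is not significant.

Per-node cardinality:
  U → 5
  σ[y='t'](U) → 1
  σ[a>=7](σ[y='t'](U)) → 0
  σ[a>3](σ[a>=7](σ[y='t'](U))) → 0
  T → 3
  ρ[a/c](T) → 3
  ρ[y/u](ρ[a/c](T)) → 3
  π[a,y](ρ[y/u](ρ[a/c](T))) → 3
  (σ[a>3](σ[a>=7](σ[y='t'](U))) ∪ π[a,y](ρ[y/u](ρ[a/c](T)))) → 3

== RESULT ==
a | y
1 | s
2 | p
8 | s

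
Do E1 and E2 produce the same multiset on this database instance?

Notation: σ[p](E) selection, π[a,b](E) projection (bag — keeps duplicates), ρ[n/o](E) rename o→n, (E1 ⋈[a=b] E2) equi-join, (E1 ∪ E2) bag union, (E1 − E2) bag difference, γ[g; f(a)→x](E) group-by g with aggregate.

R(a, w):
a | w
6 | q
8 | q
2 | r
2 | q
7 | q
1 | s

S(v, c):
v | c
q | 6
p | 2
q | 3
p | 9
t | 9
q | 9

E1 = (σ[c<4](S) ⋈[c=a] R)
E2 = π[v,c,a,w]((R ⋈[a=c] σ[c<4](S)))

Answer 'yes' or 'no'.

E1 subexpression sizes:
  S → 6
  σ[c<4](S) → 2
  R → 6
  (σ[c<4](S) ⋈[c=a] R) → 2
E2 subexpression sizes:
  R → 6
  S → 6
  σ[c<4](S) → 2
  (R ⋈[a=c] σ[c<4](S)) → 2
  π[v,c,a,w]((R ⋈[a=c] σ[c<4](S))) → 2

E1 and E2 produce the same multiset:
v | c | a | w
p | 2 | 2 | q
p | 2 | 2 | r

yes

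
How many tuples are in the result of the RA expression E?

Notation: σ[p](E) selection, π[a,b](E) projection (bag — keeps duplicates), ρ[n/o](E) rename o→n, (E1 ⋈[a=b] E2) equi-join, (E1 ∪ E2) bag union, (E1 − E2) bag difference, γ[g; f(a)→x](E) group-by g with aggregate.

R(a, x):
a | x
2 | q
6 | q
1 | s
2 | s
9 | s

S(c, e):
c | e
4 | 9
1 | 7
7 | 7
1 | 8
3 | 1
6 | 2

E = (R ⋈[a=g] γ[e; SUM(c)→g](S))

Per-node cardinality:
  R → 5
  S → 6
  γ[e; SUM(c)→g](S) → 5
  (R ⋈[a=g] γ[e; SUM(c)→g](S)) → 2

|E| = 2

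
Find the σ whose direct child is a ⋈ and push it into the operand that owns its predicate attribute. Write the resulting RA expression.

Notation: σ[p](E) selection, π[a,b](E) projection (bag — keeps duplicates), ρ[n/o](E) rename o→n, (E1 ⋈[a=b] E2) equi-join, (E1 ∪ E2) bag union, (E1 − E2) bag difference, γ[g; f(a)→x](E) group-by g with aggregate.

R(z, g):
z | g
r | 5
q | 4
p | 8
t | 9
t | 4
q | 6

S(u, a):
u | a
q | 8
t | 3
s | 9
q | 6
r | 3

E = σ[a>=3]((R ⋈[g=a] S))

σ filters on a, owned by the right side.
E' = (R ⋈[g=a] σ[a>=3](S))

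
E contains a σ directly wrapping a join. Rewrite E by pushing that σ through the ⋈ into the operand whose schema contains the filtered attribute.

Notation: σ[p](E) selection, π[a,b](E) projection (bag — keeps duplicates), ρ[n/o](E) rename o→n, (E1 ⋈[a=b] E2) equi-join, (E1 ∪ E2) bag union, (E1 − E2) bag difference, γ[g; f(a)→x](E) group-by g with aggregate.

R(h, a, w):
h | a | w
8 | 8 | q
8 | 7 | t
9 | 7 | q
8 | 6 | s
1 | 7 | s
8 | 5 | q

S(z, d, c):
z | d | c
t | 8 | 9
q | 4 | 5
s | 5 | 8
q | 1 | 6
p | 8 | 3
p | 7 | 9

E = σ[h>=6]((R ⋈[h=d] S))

σ filters on h, owned by the left side.
E' = (σ[h>=6](R) ⋈[h=d] S)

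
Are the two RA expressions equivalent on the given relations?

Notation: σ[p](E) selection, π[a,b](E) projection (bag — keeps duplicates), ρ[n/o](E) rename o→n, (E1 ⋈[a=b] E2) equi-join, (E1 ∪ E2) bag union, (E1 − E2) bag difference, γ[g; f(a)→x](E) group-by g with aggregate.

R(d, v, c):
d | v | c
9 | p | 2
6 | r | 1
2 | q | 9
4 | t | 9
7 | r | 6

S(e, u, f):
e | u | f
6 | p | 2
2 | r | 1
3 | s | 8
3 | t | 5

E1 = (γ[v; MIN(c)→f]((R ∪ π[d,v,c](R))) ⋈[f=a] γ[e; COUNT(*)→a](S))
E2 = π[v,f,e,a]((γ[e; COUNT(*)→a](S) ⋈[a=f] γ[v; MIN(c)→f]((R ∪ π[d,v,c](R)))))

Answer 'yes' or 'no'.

E1 stepwise |·|:
  R → 5
  R → 5
  π[d,v,c](R) → 5
  (R ∪ π[d,v,c](R)) → 10
  γ[v; MIN(c)→f]((R ∪ π[d,v,c](R))) → 4
  S → 4
  γ[e; COUNT(*)→a](S) → 3
  (γ[v; MIN(c)→f]((R ∪ π[d,v,c](R))) ⋈[f=a] γ[e; COUNT(*)→a](S)) → 3
E2 stepwise |·|:
  S → 4
  γ[e; COUNT(*)→a](S) → 3
  R → 5
  R → 5
  π[d,v,c](R) → 5
  (R ∪ π[d,v,c](R)) → 10
  γ[v; MIN(c)→f]((R ∪ π[d,v,c](R))) → 4
  (γ[e; COUNT(*)→a](S) ⋈[a=f] γ[v; MIN(c)→f]((R ∪ π[d,v,c](R)))) → 3
  π[v,f,e,a]((γ[e; COUNT(*)→a](S) ⋈[a=f] γ[v; MIN(c)→f]((R ∪ π[d,v,c](R))))) → 3

E1 and E2 produce the same multiset:
v | f | e | a
p | 2 | 3 | 2
r | 1 | 2 | 1
r | 1 | 6 | 1

yes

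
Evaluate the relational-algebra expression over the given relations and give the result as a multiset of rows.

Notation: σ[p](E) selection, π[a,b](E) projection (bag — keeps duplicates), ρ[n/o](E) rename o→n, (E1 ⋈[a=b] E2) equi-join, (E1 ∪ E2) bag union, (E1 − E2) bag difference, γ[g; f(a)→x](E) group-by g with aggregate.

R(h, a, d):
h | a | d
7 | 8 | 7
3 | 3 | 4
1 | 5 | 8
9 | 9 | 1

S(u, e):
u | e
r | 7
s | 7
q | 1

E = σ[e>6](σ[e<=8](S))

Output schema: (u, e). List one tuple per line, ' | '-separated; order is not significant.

Per-node cardinality:
  S → 3
  σ[e<=8](S) → 3
  σ[e>6](σ[e<=8](S)) → 2

== RESULT ==
u | e
r | 7
s | 7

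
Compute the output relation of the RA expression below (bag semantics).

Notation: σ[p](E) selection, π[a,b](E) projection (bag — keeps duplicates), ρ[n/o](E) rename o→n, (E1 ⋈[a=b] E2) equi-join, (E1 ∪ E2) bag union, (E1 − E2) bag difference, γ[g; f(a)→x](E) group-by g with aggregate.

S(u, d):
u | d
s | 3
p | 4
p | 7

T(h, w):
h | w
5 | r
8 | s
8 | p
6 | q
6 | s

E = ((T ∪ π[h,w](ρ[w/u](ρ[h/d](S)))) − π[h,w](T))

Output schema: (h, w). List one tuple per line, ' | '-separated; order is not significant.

Row counts bottom-up:
  T → 5
  S → 3
  ρ[h/d](S) → 3
  ρ[w/u](ρ[h/d](S)) → 3
  π[h,w](ρ[w/u](ρ[h/d](S))) → 3
  (T ∪ π[h,w](ρ[w/u](ρ[h/d](S)))) → 8
  T → 5
  π[h,w](T) → 5
  ((T ∪ π[h,w](ρ[w/u](ρ[h/d](S)))) − π[h,w](T)) → 3

== RESULT ==
h | w
3 | s
4 | p
7 | p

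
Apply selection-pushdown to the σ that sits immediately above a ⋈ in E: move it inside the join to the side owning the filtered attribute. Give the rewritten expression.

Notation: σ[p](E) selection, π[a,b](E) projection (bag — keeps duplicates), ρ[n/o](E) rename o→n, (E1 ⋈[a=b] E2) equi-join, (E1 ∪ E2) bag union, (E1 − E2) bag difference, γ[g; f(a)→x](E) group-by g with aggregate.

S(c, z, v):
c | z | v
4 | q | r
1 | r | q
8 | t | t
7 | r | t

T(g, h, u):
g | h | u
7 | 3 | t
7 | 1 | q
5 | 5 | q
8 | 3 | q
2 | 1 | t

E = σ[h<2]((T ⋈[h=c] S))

σ filters on h, owned by the left side.
E' = (σ[h<2](T) ⋈[h=c] S)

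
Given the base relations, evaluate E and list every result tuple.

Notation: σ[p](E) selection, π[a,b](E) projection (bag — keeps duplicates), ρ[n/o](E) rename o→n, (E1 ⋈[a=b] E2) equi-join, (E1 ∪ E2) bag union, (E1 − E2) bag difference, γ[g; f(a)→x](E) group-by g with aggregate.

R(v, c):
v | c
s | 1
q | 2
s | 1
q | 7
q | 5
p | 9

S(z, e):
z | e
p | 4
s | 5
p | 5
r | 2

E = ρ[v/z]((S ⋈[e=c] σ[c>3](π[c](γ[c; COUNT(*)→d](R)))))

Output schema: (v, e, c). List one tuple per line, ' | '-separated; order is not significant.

Subexpression sizes:
  S → 4
  R → 6
  γ[c; COUNT(*)→d](R) → 5
  π[c](γ[c; COUNT(*)→d](R)) → 5
  σ[c>3](π[c](γ[c; COUNT(*)→d](R))) → 3
  (S ⋈[e=c] σ[c>3](π[c](γ[c; COUNT(*)→d](R)))) → 2
  ρ[v/z]((S ⋈[e=c] σ[c>3](π[c](γ[c; COUNT(*)→d](R))))) → 2

== RESULT ==
v | e | c
p | 5 | 5
s | 5 | 5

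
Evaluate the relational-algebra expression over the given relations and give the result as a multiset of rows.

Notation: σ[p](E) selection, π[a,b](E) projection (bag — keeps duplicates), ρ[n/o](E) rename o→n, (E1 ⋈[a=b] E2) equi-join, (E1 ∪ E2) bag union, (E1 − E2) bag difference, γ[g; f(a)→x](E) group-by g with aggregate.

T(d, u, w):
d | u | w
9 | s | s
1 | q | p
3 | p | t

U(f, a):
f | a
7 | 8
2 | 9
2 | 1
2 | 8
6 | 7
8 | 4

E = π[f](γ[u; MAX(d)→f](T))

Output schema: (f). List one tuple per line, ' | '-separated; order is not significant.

Per-node cardinality:
  T → 3
  γ[u; MAX(d)→f](T) → 3
  π[f](γ[u; MAX(d)→f](T)) → 3

== RESULT ==
f
1
3
9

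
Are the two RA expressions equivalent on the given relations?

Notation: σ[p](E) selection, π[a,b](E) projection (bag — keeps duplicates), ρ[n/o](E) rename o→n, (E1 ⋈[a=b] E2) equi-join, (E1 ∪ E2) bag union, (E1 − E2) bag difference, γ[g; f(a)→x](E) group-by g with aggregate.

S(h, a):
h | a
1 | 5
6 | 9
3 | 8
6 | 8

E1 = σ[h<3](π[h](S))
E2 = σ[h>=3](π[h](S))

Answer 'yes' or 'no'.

E1 row counts bottom-up:
  S → 4
  π[h](S) → 4
  σ[h<3](π[h](S)) → 1
E2 row counts bottom-up:
  S → 4
  π[h](S) → 4
  σ[h>=3](π[h](S)) → 3

E1 result:
h
1
E2 result:
h
3
6
6
Witness: (6,) appears 0× in E1 but 2× in E2.

no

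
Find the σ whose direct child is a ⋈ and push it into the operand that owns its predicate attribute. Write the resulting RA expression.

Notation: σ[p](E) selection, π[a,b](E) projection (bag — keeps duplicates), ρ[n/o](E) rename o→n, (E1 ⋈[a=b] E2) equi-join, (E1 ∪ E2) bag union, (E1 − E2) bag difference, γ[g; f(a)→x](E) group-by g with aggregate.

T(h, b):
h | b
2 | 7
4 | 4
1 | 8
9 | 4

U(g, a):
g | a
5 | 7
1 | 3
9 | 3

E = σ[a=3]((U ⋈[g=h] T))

σ filters on a, owned by the left side.
E' = (σ[a=3](U) ⋈[g=h] T)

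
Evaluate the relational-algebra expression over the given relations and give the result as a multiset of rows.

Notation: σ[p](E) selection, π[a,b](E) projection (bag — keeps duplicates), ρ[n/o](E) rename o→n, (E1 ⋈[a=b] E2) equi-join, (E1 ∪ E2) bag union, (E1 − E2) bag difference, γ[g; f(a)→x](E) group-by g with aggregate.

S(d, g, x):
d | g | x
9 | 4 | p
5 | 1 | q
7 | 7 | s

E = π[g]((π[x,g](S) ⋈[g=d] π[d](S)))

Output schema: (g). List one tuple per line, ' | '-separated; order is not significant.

Row counts bottom-up:
  S → 3
  π[x,g](S) → 3
  S → 3
  π[d](S) → 3
  (π[x,g](S) ⋈[g=d] π[d](S)) → 1
  π[g]((π[x,g](S) ⋈[g=d] π[d](S))) → 1

== RESULT ==
g
7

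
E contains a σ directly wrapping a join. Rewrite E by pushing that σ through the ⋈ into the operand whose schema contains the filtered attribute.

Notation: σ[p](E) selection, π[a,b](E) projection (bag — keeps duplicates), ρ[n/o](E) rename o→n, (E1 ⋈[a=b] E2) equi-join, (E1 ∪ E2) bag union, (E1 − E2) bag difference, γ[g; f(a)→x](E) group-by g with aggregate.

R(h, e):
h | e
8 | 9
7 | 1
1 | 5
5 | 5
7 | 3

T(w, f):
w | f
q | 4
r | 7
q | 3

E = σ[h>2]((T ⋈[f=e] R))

σ filters on h, owned by the right side.
E' = (T ⋈[f=e] σ[h>2](R))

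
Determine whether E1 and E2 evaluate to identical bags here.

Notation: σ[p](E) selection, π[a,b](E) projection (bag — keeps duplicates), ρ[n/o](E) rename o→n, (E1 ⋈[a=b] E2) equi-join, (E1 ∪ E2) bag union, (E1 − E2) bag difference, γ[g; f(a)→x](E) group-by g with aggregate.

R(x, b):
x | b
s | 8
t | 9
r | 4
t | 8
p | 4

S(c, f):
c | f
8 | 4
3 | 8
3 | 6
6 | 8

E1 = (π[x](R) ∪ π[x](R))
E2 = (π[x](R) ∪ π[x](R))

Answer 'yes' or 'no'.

E1 row counts bottom-up:
  R → 5
  π[x](R) → 5
  R → 5
  π[x](R) → 5
  (π[x](R) ∪ π[x](R)) → 10
E2 row counts bottom-up:
  R → 5
  π[x](R) → 5
  R → 5
  π[x](R) → 5
  (π[x](R) ∪ π[x](R)) → 10

E1 and E2 produce the same multiset:
x
p
p
r
r
s
s
t
t
t
t

yes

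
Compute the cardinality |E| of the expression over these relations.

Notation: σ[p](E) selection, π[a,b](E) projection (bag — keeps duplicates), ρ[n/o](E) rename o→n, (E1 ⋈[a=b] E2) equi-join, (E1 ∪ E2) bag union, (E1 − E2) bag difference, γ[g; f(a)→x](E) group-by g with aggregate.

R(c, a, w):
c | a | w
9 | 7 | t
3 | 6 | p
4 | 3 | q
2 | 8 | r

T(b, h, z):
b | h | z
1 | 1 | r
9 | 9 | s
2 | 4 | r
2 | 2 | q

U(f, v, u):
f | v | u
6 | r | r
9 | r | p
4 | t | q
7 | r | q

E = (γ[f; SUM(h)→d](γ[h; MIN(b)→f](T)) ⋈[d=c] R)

Row counts bottom-up:
  T → 4
  γ[h; MIN(b)→f](T) → 4
  γ[f; SUM(h)→d](γ[h; MIN(b)→f](T)) → 3
  R → 4
  (γ[f; SUM(h)→d](γ[h; MIN(b)→f](T)) ⋈[d=c] R) → 1

|E| = 1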